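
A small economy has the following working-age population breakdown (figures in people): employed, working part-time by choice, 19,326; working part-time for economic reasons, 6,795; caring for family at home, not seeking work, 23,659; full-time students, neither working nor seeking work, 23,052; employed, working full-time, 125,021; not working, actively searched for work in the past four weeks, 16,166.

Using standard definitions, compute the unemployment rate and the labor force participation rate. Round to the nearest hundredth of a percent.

Employed = 19,326 + 6,795 + 125,021 = 151,142 (anyone who worked, including part-time for economic reasons, counts as employed).
Unemployed = 16,166.
Labor force = 151,142 + 16,166 = 167,308.
Not in labor force = 23,659 + 23,052 = 46,711 (those not working and not actively searching are outside the labor force).
Civilian working-age population = 167,308 + 46,711 = 214,019.
Unemployment rate = 16,166 / 167,308 = 9.66%.
Labor force participation rate = 167,308 / 214,019 = 78.17%.

Unemployment rate ≈ 9.66%; labor force participation rate ≈ 78.17%.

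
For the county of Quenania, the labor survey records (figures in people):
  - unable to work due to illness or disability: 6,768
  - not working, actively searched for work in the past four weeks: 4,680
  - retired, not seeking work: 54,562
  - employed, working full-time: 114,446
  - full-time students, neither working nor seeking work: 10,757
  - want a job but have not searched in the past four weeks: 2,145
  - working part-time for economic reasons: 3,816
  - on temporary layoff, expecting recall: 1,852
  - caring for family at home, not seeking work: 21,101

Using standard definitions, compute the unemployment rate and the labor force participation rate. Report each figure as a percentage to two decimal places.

Employed = 114,446 + 3,816 = 118,262 (anyone who worked, including part-time for economic reasons, counts as employed).
Unemployed = 4,680 + 1,852 = 6,532 (jobless and actively searching, or on temporary layoff).
Labor force = 118,262 + 6,532 = 124,794.
Not in labor force = 6,768 + 54,562 + 10,757 + 2,145 + 21,101 = 95,333 (those not working and not actively searching are outside the labor force — including those who want a job but have given up searching).
Civilian working-age population = 124,794 + 95,333 = 220,127.
Unemployment rate = 6,532 / 124,794 = 5.23%.
Labor force participation rate = 124,794 / 220,127 = 56.69%.

Unemployment rate ≈ 5.23%; labor force participation rate ≈ 56.69%.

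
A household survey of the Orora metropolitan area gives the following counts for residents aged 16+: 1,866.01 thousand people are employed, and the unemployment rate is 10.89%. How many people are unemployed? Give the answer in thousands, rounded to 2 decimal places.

Let U be the number unemployed. The labor force is E + U, and U/(E+U) = 0.1089.
So U = 0.1089 × 1,866.01 / (1 − 0.1089) = 203.2085 / 0.8911 ≈ 228.04 thousand.

About 228.04 thousand are unemployed.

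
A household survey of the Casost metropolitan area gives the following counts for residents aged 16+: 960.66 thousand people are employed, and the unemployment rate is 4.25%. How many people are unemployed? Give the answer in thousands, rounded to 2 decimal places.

About 42.64 thousand are unemployed.

Let U be the number unemployed. The labor force is E + U, and U/(E+U) = 0.0425.
So U = 0.0425 × 960.66 / (1 − 0.0425) = 40.8281 / 0.9575 ≈ 42.64 thousand.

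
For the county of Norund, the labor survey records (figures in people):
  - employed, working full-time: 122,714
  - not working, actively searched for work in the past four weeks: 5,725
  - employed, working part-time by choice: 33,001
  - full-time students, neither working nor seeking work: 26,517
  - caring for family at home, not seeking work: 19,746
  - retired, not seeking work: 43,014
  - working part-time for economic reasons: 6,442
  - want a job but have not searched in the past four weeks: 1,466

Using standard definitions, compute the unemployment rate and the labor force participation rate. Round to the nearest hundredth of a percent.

Unemployment rate ≈ 3.41%; labor force participation rate ≈ 64.91%.

Employed = 122,714 + 33,001 + 6,442 = 162,157 (anyone who worked, including part-time for economic reasons, counts as employed).
Unemployed = 5,725.
Labor force = 162,157 + 5,725 = 167,882.
Not in labor force = 26,517 + 19,746 + 43,014 + 1,466 = 90,743 (those not working and not actively searching are outside the labor force — including those who want a job but have given up searching).
Civilian working-age population = 167,882 + 90,743 = 258,625.
Unemployment rate = 5,725 / 167,882 = 3.41%.
Labor force participation rate = 167,882 / 258,625 = 64.91%.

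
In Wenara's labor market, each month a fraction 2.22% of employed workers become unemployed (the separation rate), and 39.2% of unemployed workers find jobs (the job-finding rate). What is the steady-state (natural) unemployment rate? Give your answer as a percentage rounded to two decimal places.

Steady-state unemployment rate ≈ 5.36%.

At steady state the flows balance: s·E = f·U, so U/(E+U) = s/(s+f).
u* = 2.22 / (2.22 + 39.2) = 2.22 / 41.42 = 5.36%.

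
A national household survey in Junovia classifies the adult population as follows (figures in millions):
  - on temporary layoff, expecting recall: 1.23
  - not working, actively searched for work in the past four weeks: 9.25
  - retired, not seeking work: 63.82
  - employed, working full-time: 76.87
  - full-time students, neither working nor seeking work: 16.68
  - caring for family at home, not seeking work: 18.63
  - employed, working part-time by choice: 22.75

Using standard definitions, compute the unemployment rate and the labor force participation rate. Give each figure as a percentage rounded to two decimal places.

Unemployment rate ≈ 9.52%; labor force participation rate ≈ 52.62%.

Employed = 76.87 + 22.75 = 99.62 million.
Unemployed = 1.23 + 9.25 = 10.48 million (jobless and actively searching, or on temporary layoff).
Labor force = 99.62 + 10.48 = 110.10 million.
Not in labor force = 63.82 + 16.68 + 18.63 = 99.13 million (those not working and not actively searching are outside the labor force).
Civilian working-age population = 110.10 + 99.13 = 209.23 million.
Unemployment rate = 10.48 / 110.10 = 9.52%.
Labor force participation rate = 110.10 / 209.23 = 52.62%.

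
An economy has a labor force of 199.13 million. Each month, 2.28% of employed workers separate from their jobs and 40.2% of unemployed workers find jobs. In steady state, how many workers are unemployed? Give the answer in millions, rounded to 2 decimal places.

About 10.69 million are unemployed in steady state.

Steady-state unemployment rate u* = s/(s+f) = 2.28/(2.28+40.2) = 0.053672.
Unemployed = u* × labor force = 0.053672 × 199.13 ≈ 10.69 million.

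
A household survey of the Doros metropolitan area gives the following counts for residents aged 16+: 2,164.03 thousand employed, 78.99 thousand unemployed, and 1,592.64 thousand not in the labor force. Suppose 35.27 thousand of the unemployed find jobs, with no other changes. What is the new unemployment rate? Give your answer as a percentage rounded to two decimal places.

Initially, labor force = 2,164.03 + 78.99 = 2,243.02 thousand, so u = 78.99/2,243.02 = 3.52%.
After the change, unemployed falls and employed rises by 35.27; labor force unchanged → E = 2,199.30, U = 43.72, labor force = 2,243.02 thousand.
New unemployment rate = 43.72 / 2,243.02 = 1.95%.

New unemployment rate ≈ 1.95%.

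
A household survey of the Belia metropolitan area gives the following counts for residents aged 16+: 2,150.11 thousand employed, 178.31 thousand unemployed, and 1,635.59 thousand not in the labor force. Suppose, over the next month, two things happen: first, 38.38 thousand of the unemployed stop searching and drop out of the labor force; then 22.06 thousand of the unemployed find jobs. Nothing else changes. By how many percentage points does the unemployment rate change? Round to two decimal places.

The unemployment rate changes by −2.51 percentage points.

Initially, labor force = 2,150.11 + 178.31 = 2,328.42 thousand, so u = 178.31/2,328.42 = 7.66%.
After the first change, unemployed and labor force both fall by 38.38 → E = 2,150.11, U = 139.93, labor force = 2,290.04 thousand.
After the second change, unemployed falls and employed rises by 22.06; labor force unchanged → E = 2,172.17, U = 117.87, labor force = 2,290.04 thousand.
New unemployment rate = 117.87 / 2,290.04 = 5.15%.
Change = 5.15% − 7.66% = −2.51 percentage points.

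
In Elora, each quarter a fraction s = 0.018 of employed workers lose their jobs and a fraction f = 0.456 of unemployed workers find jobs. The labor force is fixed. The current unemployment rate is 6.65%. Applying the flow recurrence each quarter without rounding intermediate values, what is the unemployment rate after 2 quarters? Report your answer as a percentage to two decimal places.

Unemployment rate after two quarters ≈ 4.59%.

With a fixed labor force, u_{t+1} = u_t + s·(1−u_t) − f·u_t = u_t·(1−s−f) + s.
Here 1−s−f = 0.526 and s = 0.018.
u_1 = 0.066500 × 0.526 + 0.018 = 0.052979.
u_2 = 0.052979 × 0.526 + 0.018 = 0.045867.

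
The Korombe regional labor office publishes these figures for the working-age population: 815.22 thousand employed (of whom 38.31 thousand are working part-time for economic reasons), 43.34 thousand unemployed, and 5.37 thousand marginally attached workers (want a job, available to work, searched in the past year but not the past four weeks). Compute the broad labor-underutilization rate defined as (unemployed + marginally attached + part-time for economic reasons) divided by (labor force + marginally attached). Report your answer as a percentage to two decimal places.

Labor force = 815.22 + 43.34 = 858.56 thousand.
Numerator = 43.34 + 5.37 + 38.31 = 87.02 thousand.
Denominator = 858.56 + 5.37 = 863.93 thousand.
Broad rate = 87.02 / 863.93 = 10.07%.

Broad underutilization rate ≈ 10.07%.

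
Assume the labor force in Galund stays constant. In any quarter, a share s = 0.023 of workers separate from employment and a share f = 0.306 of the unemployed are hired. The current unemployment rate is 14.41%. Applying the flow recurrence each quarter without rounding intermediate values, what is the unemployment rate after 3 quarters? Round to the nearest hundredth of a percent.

Unemployment rate after three quarters ≈ 9.23%.

With a fixed labor force, u_{t+1} = u_t + s·(1−u_t) − f·u_t = u_t·(1−s−f) + s.
Here 1−s−f = 0.671 and s = 0.023.
u_1 = 0.144100 × 0.671 + 0.023 = 0.119691.
u_2 = 0.119691 × 0.671 + 0.023 = 0.103313.
u_3 = 0.103313 × 0.671 + 0.023 = 0.092323.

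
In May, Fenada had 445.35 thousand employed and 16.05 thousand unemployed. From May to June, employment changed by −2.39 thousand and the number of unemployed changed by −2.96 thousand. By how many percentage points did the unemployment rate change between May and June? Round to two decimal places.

May: labor force = 445.35 + 16.05 = 461.40; u = 16.05/461.40 = 3.48%.
June: labor force = 442.96 + 13.09 = 456.05; u = 13.09/456.05 = 2.87%.
Change = 2.87% − 3.48% = −0.61 pp.

The unemployment rate changed by −0.61 percentage points.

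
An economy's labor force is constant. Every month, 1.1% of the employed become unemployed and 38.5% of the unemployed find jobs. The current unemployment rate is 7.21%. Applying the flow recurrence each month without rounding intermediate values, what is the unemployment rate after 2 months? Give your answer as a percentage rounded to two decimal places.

Unemployment rate after two months ≈ 4.39%.

With a fixed labor force, u_{t+1} = u_t + s·(1−u_t) − f·u_t = u_t·(1−s−f) + s.
Here 1−s−f = 0.604 and s = 0.011.
u_1 = 0.072100 × 0.604 + 0.011 = 0.054548.
u_2 = 0.054548 × 0.604 + 0.011 = 0.043947.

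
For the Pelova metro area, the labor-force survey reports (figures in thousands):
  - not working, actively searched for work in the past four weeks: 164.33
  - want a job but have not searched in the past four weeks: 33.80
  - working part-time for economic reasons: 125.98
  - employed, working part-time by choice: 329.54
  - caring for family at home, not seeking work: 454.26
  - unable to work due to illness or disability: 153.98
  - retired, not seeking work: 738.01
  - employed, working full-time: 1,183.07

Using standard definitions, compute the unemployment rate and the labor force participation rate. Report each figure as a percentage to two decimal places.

Unemployment rate ≈ 9.11%; labor force participation rate ≈ 56.64%.

Employed = 125.98 + 329.54 + 1,183.07 = 1,638.59 thousand (anyone who worked, including part-time for economic reasons, counts as employed).
Unemployed = 164.33 thousand.
Labor force = 1,638.59 + 164.33 = 1,802.92 thousand.
Not in labor force = 33.80 + 454.26 + 153.98 + 738.01 = 1,380.05 thousand (those not working and not actively searching are outside the labor force — including those who want a job but have given up searching).
Civilian working-age population = 1,802.92 + 1,380.05 = 3,182.97 thousand.
Unemployment rate = 164.33 / 1,802.92 = 9.11%.
Labor force participation rate = 1,802.92 / 3,182.97 = 56.64%.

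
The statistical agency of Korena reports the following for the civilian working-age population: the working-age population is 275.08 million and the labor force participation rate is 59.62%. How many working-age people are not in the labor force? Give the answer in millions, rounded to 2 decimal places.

About 111.08 million are not in the labor force.

Share not in the labor force = 1 − 0.5962 = 0.4038.
Not in labor force = 0.4038 × 275.08 ≈ 111.08 million.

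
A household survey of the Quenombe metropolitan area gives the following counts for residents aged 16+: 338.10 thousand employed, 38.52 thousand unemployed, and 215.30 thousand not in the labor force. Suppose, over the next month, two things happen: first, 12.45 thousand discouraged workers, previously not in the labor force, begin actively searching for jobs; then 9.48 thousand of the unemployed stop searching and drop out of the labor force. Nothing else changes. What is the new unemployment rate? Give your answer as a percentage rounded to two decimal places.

New unemployment rate ≈ 10.93%.

Initially, labor force = 338.10 + 38.52 = 376.62 thousand, so u = 38.52/376.62 = 10.23%.
After the first change, unemployed and labor force both rise by 12.45 → E = 338.10, U = 50.97, labor force = 389.07 thousand.
After the second change, unemployed and labor force both fall by 9.48 → E = 338.10, U = 41.49, labor force = 379.59 thousand.
New unemployment rate = 41.49 / 379.59 = 10.93%.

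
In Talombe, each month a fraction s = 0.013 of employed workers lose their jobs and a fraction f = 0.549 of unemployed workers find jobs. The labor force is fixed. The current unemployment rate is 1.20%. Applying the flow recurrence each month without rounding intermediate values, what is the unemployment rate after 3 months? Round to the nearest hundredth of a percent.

Unemployment rate after three months ≈ 2.22%.

With a fixed labor force, u_{t+1} = u_t + s·(1−u_t) − f·u_t = u_t·(1−s−f) + s.
Here 1−s−f = 0.438 and s = 0.013.
u_1 = 0.012000 × 0.438 + 0.013 = 0.018256.
u_2 = 0.018256 × 0.438 + 0.013 = 0.020996.
u_3 = 0.020996 × 0.438 + 0.013 = 0.022196.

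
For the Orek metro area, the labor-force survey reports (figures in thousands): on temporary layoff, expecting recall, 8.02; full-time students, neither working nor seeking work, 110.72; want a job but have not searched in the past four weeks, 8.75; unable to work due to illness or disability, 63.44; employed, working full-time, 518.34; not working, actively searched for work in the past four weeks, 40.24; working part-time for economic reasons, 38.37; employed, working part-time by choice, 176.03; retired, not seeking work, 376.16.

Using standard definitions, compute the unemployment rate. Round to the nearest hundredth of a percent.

Employed = 518.34 + 38.37 + 176.03 = 732.74 thousand (anyone who worked, including part-time for economic reasons, counts as employed).
Unemployed = 8.02 + 40.24 = 48.26 thousand (jobless and actively searching, or on temporary layoff).
Labor force = 732.74 + 48.26 = 781.00 thousand.
Unemployment rate = 48.26 / 781.00 = 6.18%.

Unemployment rate ≈ 6.18%.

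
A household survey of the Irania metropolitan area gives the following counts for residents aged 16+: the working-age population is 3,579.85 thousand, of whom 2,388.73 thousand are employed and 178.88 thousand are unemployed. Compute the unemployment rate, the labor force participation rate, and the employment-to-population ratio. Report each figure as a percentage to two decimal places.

Labor force = employed + unemployed = 2,388.73 + 178.88 = 2,567.61 thousand.
Unemployment rate = 178.88 / 2,567.61 = 6.97%.
Labor force participation rate = 2,567.61 / 3,579.85 = 71.72%.
Employment-population ratio = 2,388.73 / 3,579.85 = 66.73%.

Unemployment rate ≈ 6.97%; labor force participation rate ≈ 71.72%; employment-population ratio ≈ 66.73%.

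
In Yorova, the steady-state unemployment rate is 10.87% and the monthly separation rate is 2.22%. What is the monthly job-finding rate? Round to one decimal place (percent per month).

From u* = s/(s+f): f = s·(1−u)/u.
f = 2.22 × (1 − 0.1087) / 0.1087 = 1.9787 / 0.1087 ≈ 18.2% per month.

Job-finding rate ≈ 18.2% per month.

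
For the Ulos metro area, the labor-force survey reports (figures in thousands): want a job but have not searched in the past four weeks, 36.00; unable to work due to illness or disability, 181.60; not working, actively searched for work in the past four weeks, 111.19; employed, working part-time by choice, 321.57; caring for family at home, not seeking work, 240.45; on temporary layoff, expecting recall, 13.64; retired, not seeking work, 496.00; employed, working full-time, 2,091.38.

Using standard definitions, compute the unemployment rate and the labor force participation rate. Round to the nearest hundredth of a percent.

Unemployment rate ≈ 4.92%; labor force participation rate ≈ 72.68%.

Employed = 321.57 + 2,091.38 = 2,412.95 thousand.
Unemployed = 111.19 + 13.64 = 124.83 thousand (jobless and actively searching, or on temporary layoff).
Labor force = 2,412.95 + 124.83 = 2,537.78 thousand.
Not in labor force = 36.00 + 181.60 + 240.45 + 496.00 = 954.05 thousand (those not working and not actively searching are outside the labor force — including those who want a job but have given up searching).
Civilian working-age population = 2,537.78 + 954.05 = 3,491.83 thousand.
Unemployment rate = 124.83 / 2,537.78 = 4.92%.
Labor force participation rate = 2,537.78 / 3,491.83 = 72.68%.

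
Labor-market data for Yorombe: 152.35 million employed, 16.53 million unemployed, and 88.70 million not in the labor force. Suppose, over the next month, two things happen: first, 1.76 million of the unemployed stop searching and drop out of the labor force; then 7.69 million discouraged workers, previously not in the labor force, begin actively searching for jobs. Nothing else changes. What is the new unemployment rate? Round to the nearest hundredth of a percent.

Initially, labor force = 152.35 + 16.53 = 168.88 million, so u = 16.53/168.88 = 9.79%.
After the first change, unemployed and labor force both fall by 1.76 → E = 152.35, U = 14.77, labor force = 167.12 million.
After the second change, unemployed and labor force both rise by 7.69 → E = 152.35, U = 22.46, labor force = 174.81 million.
New unemployment rate = 22.46 / 174.81 = 12.85%.

New unemployment rate ≈ 12.85%.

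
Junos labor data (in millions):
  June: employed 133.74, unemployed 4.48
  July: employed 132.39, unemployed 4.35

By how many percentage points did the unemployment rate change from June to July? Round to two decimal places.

The unemployment rate changed by −0.06 percentage points.

June: labor force = 133.74 + 4.48 = 138.22; u = 4.48/138.22 = 3.24%.
July: labor force = 132.39 + 4.35 = 136.74; u = 4.35/136.74 = 3.18%.
Change = 3.18% − 3.24% = −0.06 pp.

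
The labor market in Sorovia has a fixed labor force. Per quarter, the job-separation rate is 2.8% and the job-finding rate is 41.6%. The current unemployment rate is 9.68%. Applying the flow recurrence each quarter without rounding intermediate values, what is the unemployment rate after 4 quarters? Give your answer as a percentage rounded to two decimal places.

Unemployment rate after four quarters ≈ 6.63%.

With a fixed labor force, u_{t+1} = u_t + s·(1−u_t) − f·u_t = u_t·(1−s−f) + s.
Here 1−s−f = 0.556 and s = 0.028.
u_1 = 0.096800 × 0.556 + 0.028 = 0.081821.
u_2 = 0.081821 × 0.556 + 0.028 = 0.073492.
u_3 = 0.073492 × 0.556 + 0.028 = 0.068862.
u_4 = 0.068862 × 0.556 + 0.028 = 0.066287.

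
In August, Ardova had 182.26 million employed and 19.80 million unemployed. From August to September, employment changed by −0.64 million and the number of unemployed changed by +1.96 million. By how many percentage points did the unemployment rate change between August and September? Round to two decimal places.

The unemployment rate changed by +0.90 percentage points.

August: labor force = 182.26 + 19.80 = 202.06; u = 19.80/202.06 = 9.80%.
September: labor force = 181.62 + 21.76 = 203.38; u = 21.76/203.38 = 10.70%.
Change = 10.70% − 9.80% = +0.90 pp.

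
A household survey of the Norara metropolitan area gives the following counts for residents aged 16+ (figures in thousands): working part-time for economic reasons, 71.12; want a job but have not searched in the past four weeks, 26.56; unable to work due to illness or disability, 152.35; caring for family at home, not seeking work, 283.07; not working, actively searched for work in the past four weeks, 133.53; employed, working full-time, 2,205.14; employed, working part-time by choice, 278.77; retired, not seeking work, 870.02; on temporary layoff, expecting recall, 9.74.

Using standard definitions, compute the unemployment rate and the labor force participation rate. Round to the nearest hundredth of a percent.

Employed = 71.12 + 2,205.14 + 278.77 = 2,555.03 thousand (anyone who worked, including part-time for economic reasons, counts as employed).
Unemployed = 133.53 + 9.74 = 143.27 thousand (jobless and actively searching, or on temporary layoff).
Labor force = 2,555.03 + 143.27 = 2,698.30 thousand.
Not in labor force = 26.56 + 152.35 + 283.07 + 870.02 = 1,332.00 thousand (those not working and not actively searching are outside the labor force — including those who want a job but have given up searching).
Civilian working-age population = 2,698.30 + 1,332.00 = 4,030.30 thousand.
Unemployment rate = 143.27 / 2,698.30 = 5.31%.
Labor force participation rate = 2,698.30 / 4,030.30 = 66.95%.

Unemployment rate ≈ 5.31%; labor force participation rate ≈ 66.95%.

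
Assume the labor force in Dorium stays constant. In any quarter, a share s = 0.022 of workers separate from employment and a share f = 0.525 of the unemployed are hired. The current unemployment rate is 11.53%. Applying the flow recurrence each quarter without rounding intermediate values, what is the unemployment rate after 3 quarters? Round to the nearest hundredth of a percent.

With a fixed labor force, u_{t+1} = u_t + s·(1−u_t) − f·u_t = u_t·(1−s−f) + s.
Here 1−s−f = 0.453 and s = 0.022.
u_1 = 0.115300 × 0.453 + 0.022 = 0.074231.
u_2 = 0.074231 × 0.453 + 0.022 = 0.055627.
u_3 = 0.055627 × 0.453 + 0.022 = 0.047199.

Unemployment rate after three quarters ≈ 4.72%.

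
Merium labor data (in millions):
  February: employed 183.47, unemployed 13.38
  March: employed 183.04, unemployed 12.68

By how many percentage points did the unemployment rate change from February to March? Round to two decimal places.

The unemployment rate changed by −0.32 percentage points.

February: labor force = 183.47 + 13.38 = 196.85; u = 13.38/196.85 = 6.80%.
March: labor force = 183.04 + 12.68 = 195.72; u = 12.68/195.72 = 6.48%.
Change = 6.48% − 6.80% = −0.32 pp.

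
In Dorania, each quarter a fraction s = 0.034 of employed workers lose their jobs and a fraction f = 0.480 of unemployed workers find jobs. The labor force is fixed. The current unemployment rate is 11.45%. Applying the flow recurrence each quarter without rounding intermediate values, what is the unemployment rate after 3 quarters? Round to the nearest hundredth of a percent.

Unemployment rate after three quarters ≈ 7.17%.

With a fixed labor force, u_{t+1} = u_t + s·(1−u_t) − f·u_t = u_t·(1−s−f) + s.
Here 1−s−f = 0.486 and s = 0.034.
u_1 = 0.114500 × 0.486 + 0.034 = 0.089647.
u_2 = 0.089647 × 0.486 + 0.034 = 0.077568.
u_3 = 0.077568 × 0.486 + 0.034 = 0.071698.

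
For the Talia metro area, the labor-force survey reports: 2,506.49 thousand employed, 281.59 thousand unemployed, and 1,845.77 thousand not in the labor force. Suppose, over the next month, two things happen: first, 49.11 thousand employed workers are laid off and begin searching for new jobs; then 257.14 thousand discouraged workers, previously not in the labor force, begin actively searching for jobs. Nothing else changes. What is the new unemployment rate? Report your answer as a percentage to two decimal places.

New unemployment rate ≈ 19.30%.

Initially, labor force = 2,506.49 + 281.59 = 2,788.08 thousand, so u = 281.59/2,788.08 = 10.10%.
After the first change, employed falls and unemployed rises by 49.11; labor force unchanged → E = 2,457.38, U = 330.70, labor force = 2,788.08 thousand.
After the second change, unemployed and labor force both rise by 257.14 → E = 2,457.38, U = 587.84, labor force = 3,045.22 thousand.
New unemployment rate = 587.84 / 3,045.22 = 19.30%.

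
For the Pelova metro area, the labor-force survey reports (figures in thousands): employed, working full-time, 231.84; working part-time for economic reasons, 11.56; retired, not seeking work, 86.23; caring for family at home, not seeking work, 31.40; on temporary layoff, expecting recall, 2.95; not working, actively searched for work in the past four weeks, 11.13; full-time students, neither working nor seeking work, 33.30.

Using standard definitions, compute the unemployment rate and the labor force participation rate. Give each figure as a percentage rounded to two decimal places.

Employed = 231.84 + 11.56 = 243.40 thousand (anyone who worked, including part-time for economic reasons, counts as employed).
Unemployed = 2.95 + 11.13 = 14.08 thousand (jobless and actively searching, or on temporary layoff).
Labor force = 243.40 + 14.08 = 257.48 thousand.
Not in labor force = 86.23 + 31.40 + 33.30 = 150.93 thousand (those not working and not actively searching are outside the labor force).
Civilian working-age population = 257.48 + 150.93 = 408.41 thousand.
Unemployment rate = 14.08 / 257.48 = 5.47%.
Labor force participation rate = 257.48 / 408.41 = 63.04%.

Unemployment rate ≈ 5.47%; labor force participation rate ≈ 63.04%.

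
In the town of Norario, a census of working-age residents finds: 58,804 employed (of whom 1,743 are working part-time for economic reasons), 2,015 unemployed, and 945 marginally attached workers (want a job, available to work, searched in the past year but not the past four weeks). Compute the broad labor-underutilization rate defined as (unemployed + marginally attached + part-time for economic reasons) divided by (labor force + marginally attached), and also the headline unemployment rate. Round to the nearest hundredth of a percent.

Labor force = 58,804 + 2,015 = 60,819.
Numerator = 2,015 + 945 + 1,743 = 4,703.
Denominator = 60,819 + 945 = 61,764.
Broad rate = 4,703 / 61,764 = 7.61%.
Headline unemployment rate = 2,015 / 60,819 = 3.31%.

Broad underutilization rate ≈ 7.61%; headline unemployment rate ≈ 3.31%.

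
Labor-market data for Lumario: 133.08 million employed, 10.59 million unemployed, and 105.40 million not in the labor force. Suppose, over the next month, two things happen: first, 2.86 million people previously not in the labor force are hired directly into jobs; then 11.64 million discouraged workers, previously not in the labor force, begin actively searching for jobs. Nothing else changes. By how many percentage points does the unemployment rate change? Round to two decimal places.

Initially, labor force = 133.08 + 10.59 = 143.67 million, so u = 10.59/143.67 = 7.37%.
After the first change, employed and labor force both rise by 2.86; unemployed unchanged → E = 135.94, U = 10.59, labor force = 146.53 million.
After the second change, unemployed and labor force both rise by 11.64 → E = 135.94, U = 22.23, labor force = 158.17 million.
New unemployment rate = 22.23 / 158.17 = 14.05%.
Change = 14.05% − 7.37% = +6.68 percentage points.

The unemployment rate changes by +6.68 percentage points.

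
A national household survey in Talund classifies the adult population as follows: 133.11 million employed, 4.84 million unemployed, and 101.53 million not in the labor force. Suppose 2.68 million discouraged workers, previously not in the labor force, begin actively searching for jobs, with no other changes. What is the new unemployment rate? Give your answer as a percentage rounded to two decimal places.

Initially, labor force = 133.11 + 4.84 = 137.95 million, so u = 4.84/137.95 = 3.51%.
After the change, unemployed and labor force both rise by 2.68 → E = 133.11, U = 7.52, labor force = 140.63 million.
New unemployment rate = 7.52 / 140.63 = 5.35%.

New unemployment rate ≈ 5.35%.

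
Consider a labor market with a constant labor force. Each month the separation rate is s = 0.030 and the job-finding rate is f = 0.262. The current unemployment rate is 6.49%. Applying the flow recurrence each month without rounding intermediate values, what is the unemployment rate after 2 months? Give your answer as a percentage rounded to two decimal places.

Unemployment rate after two months ≈ 8.38%.

With a fixed labor force, u_{t+1} = u_t + s·(1−u_t) − f·u_t = u_t·(1−s−f) + s.
Here 1−s−f = 0.708 and s = 0.030.
u_1 = 0.064900 × 0.708 + 0.030 = 0.075949.
u_2 = 0.075949 × 0.708 + 0.030 = 0.083772.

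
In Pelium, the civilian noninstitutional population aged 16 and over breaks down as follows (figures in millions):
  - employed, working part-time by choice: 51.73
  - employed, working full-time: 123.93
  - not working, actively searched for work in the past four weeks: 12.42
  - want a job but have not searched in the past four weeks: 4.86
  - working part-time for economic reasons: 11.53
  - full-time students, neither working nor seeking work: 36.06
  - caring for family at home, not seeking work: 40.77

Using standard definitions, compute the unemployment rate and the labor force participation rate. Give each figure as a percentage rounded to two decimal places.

Employed = 51.73 + 123.93 + 11.53 = 187.19 million (anyone who worked, including part-time for economic reasons, counts as employed).
Unemployed = 12.42 million.
Labor force = 187.19 + 12.42 = 199.61 million.
Not in labor force = 4.86 + 36.06 + 40.77 = 81.69 million (those not working and not actively searching are outside the labor force — including those who want a job but have given up searching).
Civilian working-age population = 199.61 + 81.69 = 281.30 million.
Unemployment rate = 12.42 / 199.61 = 6.22%.
Labor force participation rate = 199.61 / 281.30 = 70.96%.

Unemployment rate ≈ 6.22%; labor force participation rate ≈ 70.96%.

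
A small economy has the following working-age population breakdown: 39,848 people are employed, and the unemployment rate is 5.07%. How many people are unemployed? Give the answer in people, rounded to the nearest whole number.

Let U be the number unemployed. The labor force is E + U, and U/(E+U) = 0.0507.
So U = 0.0507 × 39,848 / (1 − 0.0507) = 2020.29 / 0.9493 ≈ 2,128.

About 2,128 are unemployed.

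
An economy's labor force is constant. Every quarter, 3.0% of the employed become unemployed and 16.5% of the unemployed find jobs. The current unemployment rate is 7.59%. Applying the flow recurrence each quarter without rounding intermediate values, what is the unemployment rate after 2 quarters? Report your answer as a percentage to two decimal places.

Unemployment rate after two quarters ≈ 10.33%.

With a fixed labor force, u_{t+1} = u_t + s·(1−u_t) − f·u_t = u_t·(1−s−f) + s.
Here 1−s−f = 0.805 and s = 0.030.
u_1 = 0.075900 × 0.805 + 0.030 = 0.091099.
u_2 = 0.091099 × 0.805 + 0.030 = 0.103335.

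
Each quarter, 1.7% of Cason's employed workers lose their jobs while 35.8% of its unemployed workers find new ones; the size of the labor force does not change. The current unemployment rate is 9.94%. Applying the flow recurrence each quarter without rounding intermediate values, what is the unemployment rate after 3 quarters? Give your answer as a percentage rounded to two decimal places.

With a fixed labor force, u_{t+1} = u_t + s·(1−u_t) − f·u_t = u_t·(1−s−f) + s.
Here 1−s−f = 0.625 and s = 0.017.
u_1 = 0.099400 × 0.625 + 0.017 = 0.079125.
u_2 = 0.079125 × 0.625 + 0.017 = 0.066453.
u_3 = 0.066453 × 0.625 + 0.017 = 0.058533.

Unemployment rate after three quarters ≈ 5.85%.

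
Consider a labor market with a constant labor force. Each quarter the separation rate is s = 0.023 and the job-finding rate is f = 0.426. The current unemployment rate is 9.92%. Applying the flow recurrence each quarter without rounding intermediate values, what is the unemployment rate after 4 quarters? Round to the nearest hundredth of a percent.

With a fixed labor force, u_{t+1} = u_t + s·(1−u_t) − f·u_t = u_t·(1−s−f) + s.
Here 1−s−f = 0.551 and s = 0.023.
u_1 = 0.099200 × 0.551 + 0.023 = 0.077659.
u_2 = 0.077659 × 0.551 + 0.023 = 0.065790.
u_3 = 0.065790 × 0.551 + 0.023 = 0.059250.
u_4 = 0.059250 × 0.551 + 0.023 = 0.055647.

Unemployment rate after four quarters ≈ 5.56%.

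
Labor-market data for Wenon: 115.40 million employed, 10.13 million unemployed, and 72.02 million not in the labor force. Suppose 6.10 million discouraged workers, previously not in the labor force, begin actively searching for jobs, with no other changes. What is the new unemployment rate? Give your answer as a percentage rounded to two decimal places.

Initially, labor force = 115.40 + 10.13 = 125.53 million, so u = 10.13/125.53 = 8.07%.
After the change, unemployed and labor force both rise by 6.10 → E = 115.40, U = 16.23, labor force = 131.63 million.
New unemployment rate = 16.23 / 131.63 = 12.33%.

New unemployment rate ≈ 12.33%.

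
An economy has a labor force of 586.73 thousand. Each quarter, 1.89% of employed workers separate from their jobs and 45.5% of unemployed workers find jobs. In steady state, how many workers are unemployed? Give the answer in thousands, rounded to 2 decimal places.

Steady-state unemployment rate u* = s/(s+f) = 1.89/(1.89+45.5) = 0.039882.
Unemployed = u* × labor force = 0.039882 × 586.73 ≈ 23.40 thousand.

About 23.40 thousand are unemployed in steady state.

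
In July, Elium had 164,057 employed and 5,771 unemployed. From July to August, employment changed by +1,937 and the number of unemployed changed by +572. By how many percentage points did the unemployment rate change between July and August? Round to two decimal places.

July: labor force = 164,057 + 5,771 = 169,828; u = 5,771/169,828 = 3.40%.
August: labor force = 165,994 + 6,343 = 172,337; u = 6,343/172,337 = 3.68%.
Change = 3.68% − 3.40% = +0.28 pp.

The unemployment rate changed by +0.28 percentage points.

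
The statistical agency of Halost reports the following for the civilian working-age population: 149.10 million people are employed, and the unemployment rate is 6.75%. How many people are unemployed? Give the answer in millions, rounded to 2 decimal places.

About 10.79 million are unemployed.

Let U be the number unemployed. The labor force is E + U, and U/(E+U) = 0.0675.
So U = 0.0675 × 149.10 / (1 − 0.0675) = 10.0642 / 0.9325 ≈ 10.79 million.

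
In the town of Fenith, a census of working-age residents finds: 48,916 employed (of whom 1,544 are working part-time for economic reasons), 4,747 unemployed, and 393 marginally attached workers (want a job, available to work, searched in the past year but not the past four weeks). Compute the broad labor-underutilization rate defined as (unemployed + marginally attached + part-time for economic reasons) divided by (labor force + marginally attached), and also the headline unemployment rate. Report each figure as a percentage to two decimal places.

Broad underutilization rate ≈ 12.36%; headline unemployment rate ≈ 8.85%.

Labor force = 48,916 + 4,747 = 53,663.
Numerator = 4,747 + 393 + 1,544 = 6,684.
Denominator = 53,663 + 393 = 54,056.
Broad rate = 6,684 / 54,056 = 12.36%.
Headline unemployment rate = 4,747 / 53,663 = 8.85%.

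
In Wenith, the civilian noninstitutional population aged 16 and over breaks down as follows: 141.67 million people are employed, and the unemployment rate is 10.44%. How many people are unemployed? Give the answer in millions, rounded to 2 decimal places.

About 16.51 million are unemployed.

Let U be the number unemployed. The labor force is E + U, and U/(E+U) = 0.1044.
So U = 0.1044 × 141.67 / (1 − 0.1044) = 14.7903 / 0.8956 ≈ 16.51 million.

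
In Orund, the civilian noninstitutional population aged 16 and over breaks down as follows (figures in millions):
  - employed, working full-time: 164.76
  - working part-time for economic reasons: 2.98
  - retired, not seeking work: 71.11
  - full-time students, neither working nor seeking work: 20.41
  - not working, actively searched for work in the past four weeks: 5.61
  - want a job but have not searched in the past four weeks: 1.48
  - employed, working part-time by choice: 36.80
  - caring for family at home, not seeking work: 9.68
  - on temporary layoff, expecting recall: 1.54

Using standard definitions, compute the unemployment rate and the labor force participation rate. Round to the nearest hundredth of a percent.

Employed = 164.76 + 2.98 + 36.80 = 204.54 million (anyone who worked, including part-time for economic reasons, counts as employed).
Unemployed = 5.61 + 1.54 = 7.15 million (jobless and actively searching, or on temporary layoff).
Labor force = 204.54 + 7.15 = 211.69 million.
Not in labor force = 71.11 + 20.41 + 1.48 + 9.68 = 102.68 million (those not working and not actively searching are outside the labor force — including those who want a job but have given up searching).
Civilian working-age population = 211.69 + 102.68 = 314.37 million.
Unemployment rate = 7.15 / 211.69 = 3.38%.
Labor force participation rate = 211.69 / 314.37 = 67.34%.

Unemployment rate ≈ 3.38%; labor force participation rate ≈ 67.34%.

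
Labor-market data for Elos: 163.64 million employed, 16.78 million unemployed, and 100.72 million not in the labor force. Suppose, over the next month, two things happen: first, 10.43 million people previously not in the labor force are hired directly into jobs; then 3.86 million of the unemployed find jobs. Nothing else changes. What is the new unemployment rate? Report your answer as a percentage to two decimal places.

Initially, labor force = 163.64 + 16.78 = 180.42 million, so u = 16.78/180.42 = 9.30%.
After the first change, employed and labor force both rise by 10.43; unemployed unchanged → E = 174.07, U = 16.78, labor force = 190.85 million.
After the second change, unemployed falls and employed rises by 3.86; labor force unchanged → E = 177.93, U = 12.92, labor force = 190.85 million.
New unemployment rate = 12.92 / 190.85 = 6.77%.

New unemployment rate ≈ 6.77%.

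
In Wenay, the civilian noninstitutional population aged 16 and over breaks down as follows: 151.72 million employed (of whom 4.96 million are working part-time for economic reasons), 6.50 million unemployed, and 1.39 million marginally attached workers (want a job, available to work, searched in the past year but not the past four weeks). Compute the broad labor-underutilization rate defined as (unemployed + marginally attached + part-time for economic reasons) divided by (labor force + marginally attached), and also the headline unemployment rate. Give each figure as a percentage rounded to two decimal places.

Labor force = 151.72 + 6.50 = 158.22 million.
Numerator = 6.50 + 1.39 + 4.96 = 12.85 million.
Denominator = 158.22 + 1.39 = 159.61 million.
Broad rate = 12.85 / 159.61 = 8.05%.
Headline unemployment rate = 6.50 / 158.22 = 4.11%.

Broad underutilization rate ≈ 8.05%; headline unemployment rate ≈ 4.11%.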